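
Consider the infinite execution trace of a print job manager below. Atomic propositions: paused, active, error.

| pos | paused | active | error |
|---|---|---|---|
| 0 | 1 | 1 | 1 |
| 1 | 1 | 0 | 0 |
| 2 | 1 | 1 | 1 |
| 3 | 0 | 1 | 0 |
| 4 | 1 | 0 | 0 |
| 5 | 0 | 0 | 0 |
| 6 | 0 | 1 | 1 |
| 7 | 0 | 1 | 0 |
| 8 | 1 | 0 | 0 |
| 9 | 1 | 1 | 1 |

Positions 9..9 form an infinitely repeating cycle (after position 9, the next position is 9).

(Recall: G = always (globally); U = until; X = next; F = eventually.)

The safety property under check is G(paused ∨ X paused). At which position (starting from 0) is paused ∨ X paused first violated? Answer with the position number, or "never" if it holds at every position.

Check paused ∨ X paused at each position in order: 0 ✓, 1 ✓, 2 ✓, 3 ✓, 4 ✓.
At position 5 the labels are {} and the next position 6 has {active, error}, so paused ∨ X paused is false there. This is the first violation.

5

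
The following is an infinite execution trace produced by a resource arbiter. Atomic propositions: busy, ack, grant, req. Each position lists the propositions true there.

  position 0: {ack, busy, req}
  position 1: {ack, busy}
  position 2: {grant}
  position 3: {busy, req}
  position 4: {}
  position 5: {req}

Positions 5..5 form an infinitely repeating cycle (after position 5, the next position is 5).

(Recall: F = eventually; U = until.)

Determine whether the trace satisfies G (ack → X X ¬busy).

No

ack → X X ¬busy must hold at every position from 0 onward. It fails at position 1, so G (ack → X X ¬busy) is false.
Positions where ack holds: 0, 1.
Check X X ¬busy at each: 0→ok, 1→fails.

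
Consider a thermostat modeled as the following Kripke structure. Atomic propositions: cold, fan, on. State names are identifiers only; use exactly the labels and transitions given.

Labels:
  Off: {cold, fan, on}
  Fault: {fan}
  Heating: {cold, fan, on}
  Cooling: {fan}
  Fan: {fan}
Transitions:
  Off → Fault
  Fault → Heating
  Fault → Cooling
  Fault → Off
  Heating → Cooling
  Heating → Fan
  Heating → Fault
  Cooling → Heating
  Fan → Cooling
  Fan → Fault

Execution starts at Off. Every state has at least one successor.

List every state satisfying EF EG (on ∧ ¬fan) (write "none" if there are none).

none

States satisfying EG (on ∧ ¬fan): ∅.
States satisfying EF EG (on ∧ ¬fan): ∅.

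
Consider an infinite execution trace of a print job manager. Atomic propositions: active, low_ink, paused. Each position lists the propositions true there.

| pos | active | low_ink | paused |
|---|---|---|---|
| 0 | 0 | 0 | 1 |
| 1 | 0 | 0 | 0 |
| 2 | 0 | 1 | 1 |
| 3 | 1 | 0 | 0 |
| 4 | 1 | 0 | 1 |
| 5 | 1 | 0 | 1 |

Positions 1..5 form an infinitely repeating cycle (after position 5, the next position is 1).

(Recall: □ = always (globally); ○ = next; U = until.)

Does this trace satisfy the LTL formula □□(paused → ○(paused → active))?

Satisfied

□(paused → ○(paused → active)) holds at every position 0..5, and those are all positions ever visited, so □□(paused → ○(paused → active)) holds.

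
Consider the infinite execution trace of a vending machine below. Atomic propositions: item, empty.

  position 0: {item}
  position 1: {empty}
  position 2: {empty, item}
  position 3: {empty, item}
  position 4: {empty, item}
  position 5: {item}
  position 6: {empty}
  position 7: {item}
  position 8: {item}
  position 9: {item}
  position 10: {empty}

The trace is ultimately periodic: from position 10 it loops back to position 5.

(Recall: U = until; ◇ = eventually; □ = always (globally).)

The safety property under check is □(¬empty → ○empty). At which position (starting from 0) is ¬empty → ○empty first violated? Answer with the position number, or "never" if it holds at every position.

7

Check ¬empty → ○empty at each position in order: 0 ✓, 1 ✓, 2 ✓, 3 ✓, 4 ✓, 5 ✓, 6 ✓.
At position 7 the labels are {item} and the next position 8 has {item}, so ¬empty → ○empty is false there. This is the first violation.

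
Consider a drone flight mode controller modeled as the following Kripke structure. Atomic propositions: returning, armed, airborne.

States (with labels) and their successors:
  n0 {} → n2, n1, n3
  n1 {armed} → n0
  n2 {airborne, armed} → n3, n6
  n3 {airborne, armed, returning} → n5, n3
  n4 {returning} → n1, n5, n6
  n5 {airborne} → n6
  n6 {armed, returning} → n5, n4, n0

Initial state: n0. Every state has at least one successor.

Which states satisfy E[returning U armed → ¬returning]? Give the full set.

{n0, n1, n2, n3, n4, n5, n6}

States satisfying returning: {n3, n4, n6}.
States satisfying armed → ¬returning: {n0, n1, n2, n4, n5}.
States satisfying E[returning U armed → ¬returning]: {n0, n1, n2, n3, n4, n5, n6}.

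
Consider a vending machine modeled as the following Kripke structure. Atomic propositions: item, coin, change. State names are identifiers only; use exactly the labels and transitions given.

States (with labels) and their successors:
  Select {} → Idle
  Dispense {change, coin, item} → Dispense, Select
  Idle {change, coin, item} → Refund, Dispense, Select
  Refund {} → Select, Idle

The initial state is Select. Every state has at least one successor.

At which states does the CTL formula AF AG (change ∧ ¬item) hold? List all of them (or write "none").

none

States satisfying AG (change ∧ ¬item): ∅.
States satisfying AF AG (change ∧ ¬item): ∅.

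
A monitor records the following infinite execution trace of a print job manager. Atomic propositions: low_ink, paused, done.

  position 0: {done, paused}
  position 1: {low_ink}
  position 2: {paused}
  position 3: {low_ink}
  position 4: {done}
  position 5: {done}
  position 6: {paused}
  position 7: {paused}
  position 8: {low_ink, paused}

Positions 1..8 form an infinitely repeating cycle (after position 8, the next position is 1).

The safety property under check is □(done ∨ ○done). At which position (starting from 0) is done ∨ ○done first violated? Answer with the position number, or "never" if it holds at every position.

Check done ∨ ○done at each position in order: 0 ✓.
At position 1 the labels are {low_ink} and the next position 2 has {paused}, so done ∨ ○done is false there. This is the first violation.

1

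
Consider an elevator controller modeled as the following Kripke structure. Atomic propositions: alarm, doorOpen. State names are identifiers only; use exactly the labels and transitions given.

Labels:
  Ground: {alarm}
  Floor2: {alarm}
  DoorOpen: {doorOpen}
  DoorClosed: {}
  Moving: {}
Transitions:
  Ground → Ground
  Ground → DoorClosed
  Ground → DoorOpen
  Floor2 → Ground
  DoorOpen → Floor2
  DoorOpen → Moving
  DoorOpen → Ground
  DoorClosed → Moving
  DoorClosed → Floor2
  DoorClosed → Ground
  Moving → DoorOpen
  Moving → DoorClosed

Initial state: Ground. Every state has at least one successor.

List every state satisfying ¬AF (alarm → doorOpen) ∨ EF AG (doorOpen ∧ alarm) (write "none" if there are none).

{Ground, Floor2}

States satisfying alarm → doorOpen: {DoorOpen, DoorClosed, Moving}.
States satisfying AF (alarm → doorOpen): {DoorOpen, DoorClosed, Moving}.
States satisfying ¬AF (alarm → doorOpen): {Ground, Floor2}.
States satisfying AG (doorOpen ∧ alarm): ∅.
States satisfying EF AG (doorOpen ∧ alarm): ∅.
States satisfying ¬AF (alarm → doorOpen) ∨ EF AG (doorOpen ∧ alarm): {Ground, Floor2}.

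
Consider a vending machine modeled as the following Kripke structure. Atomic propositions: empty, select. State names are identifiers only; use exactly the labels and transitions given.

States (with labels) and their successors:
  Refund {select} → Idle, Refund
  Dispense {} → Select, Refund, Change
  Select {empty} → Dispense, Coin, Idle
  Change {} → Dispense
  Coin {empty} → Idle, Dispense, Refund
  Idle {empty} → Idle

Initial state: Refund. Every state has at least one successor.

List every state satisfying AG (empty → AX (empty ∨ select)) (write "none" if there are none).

States satisfying empty → AX (empty ∨ select): {Refund, Dispense, Change, Idle}.
States satisfying AG (empty → AX (empty ∨ select)): {Refund, Idle}.

{Refund, Idle}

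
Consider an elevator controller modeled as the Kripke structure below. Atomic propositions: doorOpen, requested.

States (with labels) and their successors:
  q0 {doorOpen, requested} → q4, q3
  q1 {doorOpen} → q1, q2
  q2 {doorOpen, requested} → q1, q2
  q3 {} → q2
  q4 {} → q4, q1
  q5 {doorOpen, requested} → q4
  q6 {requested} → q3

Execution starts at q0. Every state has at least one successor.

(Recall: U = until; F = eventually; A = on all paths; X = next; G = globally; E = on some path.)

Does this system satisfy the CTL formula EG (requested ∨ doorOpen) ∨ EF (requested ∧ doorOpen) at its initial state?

States satisfying requested ∨ doorOpen: {q0, q1, q2, q5, q6}.
States satisfying EG (requested ∨ doorOpen): {q1, q2}.
States satisfying requested ∧ doorOpen: {q0, q2, q5}.
States satisfying EF (requested ∧ doorOpen): {q0, q1, q2, q3, q4, q5, q6}.
States satisfying EG (requested ∨ doorOpen) ∨ EF (requested ∧ doorOpen): {q0, q1, q2, q3, q4, q5, q6}.
q0 ∈ Sat(EG (requested ∨ doorOpen) ∨ EF (requested ∧ doorOpen)).

Yes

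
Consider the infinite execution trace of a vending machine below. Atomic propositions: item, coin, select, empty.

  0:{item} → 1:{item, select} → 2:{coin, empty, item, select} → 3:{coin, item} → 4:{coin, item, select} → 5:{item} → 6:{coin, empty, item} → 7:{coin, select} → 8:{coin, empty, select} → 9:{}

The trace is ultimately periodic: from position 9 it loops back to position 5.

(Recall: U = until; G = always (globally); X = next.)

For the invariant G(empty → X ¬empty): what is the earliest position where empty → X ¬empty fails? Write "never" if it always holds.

empty → X ¬empty holds at every position 0..9, and those are all the positions the trace ever visits, so the invariant G(empty → X ¬empty) is never violated.

never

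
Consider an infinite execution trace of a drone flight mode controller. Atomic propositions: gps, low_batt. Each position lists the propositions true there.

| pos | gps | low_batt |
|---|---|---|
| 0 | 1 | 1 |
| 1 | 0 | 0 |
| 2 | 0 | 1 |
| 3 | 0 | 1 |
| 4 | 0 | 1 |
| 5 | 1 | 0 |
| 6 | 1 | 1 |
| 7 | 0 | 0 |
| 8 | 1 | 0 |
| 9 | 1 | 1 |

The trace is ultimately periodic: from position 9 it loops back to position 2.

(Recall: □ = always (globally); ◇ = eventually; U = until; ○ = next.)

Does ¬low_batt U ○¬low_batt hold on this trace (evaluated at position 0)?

Holds

Walking from position 0: ○¬low_batt first holds at position 0, and ¬low_batt holds at every earlier position along the way, so ¬low_batt U ○¬low_batt holds.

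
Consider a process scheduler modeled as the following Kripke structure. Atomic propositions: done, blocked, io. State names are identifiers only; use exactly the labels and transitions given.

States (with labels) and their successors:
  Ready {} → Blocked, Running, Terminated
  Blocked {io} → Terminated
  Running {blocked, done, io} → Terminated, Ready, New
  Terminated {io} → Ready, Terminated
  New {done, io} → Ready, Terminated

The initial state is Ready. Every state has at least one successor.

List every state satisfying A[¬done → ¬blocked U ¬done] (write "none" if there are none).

States satisfying ¬done → ¬blocked: {Ready, Blocked, Running, Terminated, New}.
States satisfying ¬done: {Ready, Blocked, Terminated}.
States satisfying A[¬done → ¬blocked U ¬done]: {Ready, Blocked, Running, Terminated, New}.

{Ready, Blocked, Running, Terminated, New}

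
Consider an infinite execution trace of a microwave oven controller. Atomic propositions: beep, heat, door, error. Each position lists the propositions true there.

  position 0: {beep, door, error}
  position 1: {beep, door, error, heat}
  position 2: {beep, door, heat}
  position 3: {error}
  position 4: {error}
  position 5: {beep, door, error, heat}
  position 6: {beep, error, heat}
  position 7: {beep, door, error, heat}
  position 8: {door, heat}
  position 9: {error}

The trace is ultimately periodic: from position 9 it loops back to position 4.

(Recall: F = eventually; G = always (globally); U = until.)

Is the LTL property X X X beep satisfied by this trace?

The position after 0 is 1; X X beep is false there.

Violated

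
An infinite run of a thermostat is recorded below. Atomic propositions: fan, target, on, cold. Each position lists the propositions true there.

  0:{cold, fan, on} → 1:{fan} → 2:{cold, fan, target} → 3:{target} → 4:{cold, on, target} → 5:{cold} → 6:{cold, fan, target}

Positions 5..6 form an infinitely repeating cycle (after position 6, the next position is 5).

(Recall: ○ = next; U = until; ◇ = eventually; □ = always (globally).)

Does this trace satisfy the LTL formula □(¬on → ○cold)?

¬on → ○cold must hold at every position from 0 onward. It fails at position 2, so □(¬on → ○cold) is false.
Positions where ¬on holds: 1, 2, 3, 5, 6.
Check ○cold at each: 1→ok, 2→fails, 3→ok, 5→ok, 6→ok.

No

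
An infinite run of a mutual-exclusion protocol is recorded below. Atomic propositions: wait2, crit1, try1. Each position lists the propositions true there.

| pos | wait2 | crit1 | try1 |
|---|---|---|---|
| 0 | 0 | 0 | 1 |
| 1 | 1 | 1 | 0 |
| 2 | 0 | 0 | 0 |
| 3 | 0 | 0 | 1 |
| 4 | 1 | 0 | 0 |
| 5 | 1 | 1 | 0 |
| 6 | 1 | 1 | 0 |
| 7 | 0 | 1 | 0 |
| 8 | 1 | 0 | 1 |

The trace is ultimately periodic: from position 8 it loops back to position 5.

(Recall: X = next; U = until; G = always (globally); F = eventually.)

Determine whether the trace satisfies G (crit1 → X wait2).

No

crit1 → X wait2 must hold at every position from 0 onward. It fails at position 1, so G (crit1 → X wait2) is false.
Positions where crit1 holds: 1, 5, 6, 7.
Check X wait2 at each: 1→fails, 5→ok, 6→fails, 7→ok.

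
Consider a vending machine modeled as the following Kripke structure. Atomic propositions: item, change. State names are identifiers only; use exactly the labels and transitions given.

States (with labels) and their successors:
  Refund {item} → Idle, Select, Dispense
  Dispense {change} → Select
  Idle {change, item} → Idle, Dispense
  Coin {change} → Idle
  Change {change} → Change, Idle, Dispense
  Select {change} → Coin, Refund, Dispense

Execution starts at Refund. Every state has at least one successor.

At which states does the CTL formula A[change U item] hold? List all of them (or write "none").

States satisfying change: {Dispense, Idle, Coin, Change, Select}.
States satisfying item: {Refund, Idle}.
States satisfying A[change U item]: {Refund, Idle, Coin}.

{Refund, Idle, Coin}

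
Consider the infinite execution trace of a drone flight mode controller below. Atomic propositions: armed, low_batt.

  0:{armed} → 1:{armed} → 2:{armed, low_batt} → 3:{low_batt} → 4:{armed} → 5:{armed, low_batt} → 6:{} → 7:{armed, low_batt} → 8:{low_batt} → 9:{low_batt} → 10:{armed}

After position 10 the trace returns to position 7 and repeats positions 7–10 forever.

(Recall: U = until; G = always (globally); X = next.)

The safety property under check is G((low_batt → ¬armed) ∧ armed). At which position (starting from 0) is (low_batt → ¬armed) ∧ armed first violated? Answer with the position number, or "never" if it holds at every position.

2

Check (low_batt → ¬armed) ∧ armed at each position in order: 0 ✓, 1 ✓.
At position 2 the labels are {armed, low_batt}, so (low_batt → ¬armed) ∧ armed is false there. This is the first violation.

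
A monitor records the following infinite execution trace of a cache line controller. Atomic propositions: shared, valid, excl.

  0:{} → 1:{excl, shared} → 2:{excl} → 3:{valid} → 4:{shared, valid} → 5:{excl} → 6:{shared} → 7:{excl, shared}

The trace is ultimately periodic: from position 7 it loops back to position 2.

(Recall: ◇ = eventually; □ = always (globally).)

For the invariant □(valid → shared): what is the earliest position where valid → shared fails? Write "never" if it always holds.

Check valid → shared at each position in order: 0 ✓, 1 ✓, 2 ✓.
At position 3 the labels are {valid}, so valid → shared is false there. This is the first violation.

3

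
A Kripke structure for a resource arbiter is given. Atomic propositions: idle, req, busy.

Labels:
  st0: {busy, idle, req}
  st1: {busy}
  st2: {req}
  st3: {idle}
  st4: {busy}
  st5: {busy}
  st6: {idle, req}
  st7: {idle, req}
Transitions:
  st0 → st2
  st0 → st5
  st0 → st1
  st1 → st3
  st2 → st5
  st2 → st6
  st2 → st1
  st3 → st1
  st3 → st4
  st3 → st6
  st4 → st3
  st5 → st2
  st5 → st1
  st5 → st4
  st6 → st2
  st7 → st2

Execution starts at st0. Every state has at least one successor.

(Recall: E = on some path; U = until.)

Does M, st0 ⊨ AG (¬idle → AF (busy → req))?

Holds

States satisfying ¬idle → AF (busy → req): {st0, st1, st2, st3, st4, st5, st6, st7}.
States satisfying AG (¬idle → AF (busy → req)): {st0, st1, st2, st3, st4, st5, st6, st7}.
Every state reachable from st0 satisfies ¬idle → AF (busy → req).
st0 ∈ Sat(AG (¬idle → AF (busy → req))).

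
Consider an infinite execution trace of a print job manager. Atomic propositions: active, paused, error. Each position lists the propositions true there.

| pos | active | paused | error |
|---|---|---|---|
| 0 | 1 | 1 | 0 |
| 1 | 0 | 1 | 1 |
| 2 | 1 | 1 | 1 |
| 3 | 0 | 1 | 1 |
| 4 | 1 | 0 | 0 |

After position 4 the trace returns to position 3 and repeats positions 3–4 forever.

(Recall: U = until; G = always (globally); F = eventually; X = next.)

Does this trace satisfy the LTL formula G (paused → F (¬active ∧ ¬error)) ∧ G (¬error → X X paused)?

Does not hold

paused → F (¬active ∧ ¬error) must hold at every position from 0 onward. It fails at position 0, so G (paused → F (¬active ∧ ¬error)) is false.
Positions where paused holds: 0, 1, 2, 3.
Check F (¬active ∧ ¬error) at each: 0→fails, 1→fails, 2→fails, 3→fails.
¬error → X X paused must hold at every position from 0 onward. It fails at position 4, so G (¬error → X X paused) is false.
Positions where ¬error holds: 0, 4.
Check X X paused at each: 0→ok, 4→fails.
At position 0: G (paused → F (¬active ∧ ¬error)) is false; G (¬error → X X paused) is false; so G (paused → F (¬active ∧ ¬error)) ∧ G (¬error → X X paused) is false.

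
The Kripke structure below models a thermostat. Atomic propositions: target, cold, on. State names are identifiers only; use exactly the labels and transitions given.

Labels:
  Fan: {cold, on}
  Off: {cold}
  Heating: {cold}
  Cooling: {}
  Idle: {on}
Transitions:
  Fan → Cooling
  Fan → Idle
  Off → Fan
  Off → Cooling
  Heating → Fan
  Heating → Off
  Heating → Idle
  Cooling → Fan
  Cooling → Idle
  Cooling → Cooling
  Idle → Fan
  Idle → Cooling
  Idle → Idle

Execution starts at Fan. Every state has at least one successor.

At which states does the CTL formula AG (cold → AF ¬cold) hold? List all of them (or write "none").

States satisfying cold → AF ¬cold: {Fan, Off, Heating, Cooling, Idle}.
States satisfying AG (cold → AF ¬cold): {Fan, Off, Heating, Cooling, Idle}.

{Fan, Off, Heating, Cooling, Idle}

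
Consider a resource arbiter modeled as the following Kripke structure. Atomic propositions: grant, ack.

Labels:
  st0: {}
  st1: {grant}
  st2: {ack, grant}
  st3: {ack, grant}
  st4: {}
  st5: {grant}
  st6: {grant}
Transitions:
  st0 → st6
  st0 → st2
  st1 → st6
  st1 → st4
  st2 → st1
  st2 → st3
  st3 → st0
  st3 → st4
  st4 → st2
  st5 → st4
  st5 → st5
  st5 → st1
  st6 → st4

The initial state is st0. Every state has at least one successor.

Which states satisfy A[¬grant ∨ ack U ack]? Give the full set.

{st2, st3, st4}

States satisfying ¬grant ∨ ack: {st0, st2, st3, st4}.
States satisfying ack: {st2, st3}.
States satisfying A[¬grant ∨ ack U ack]: {st2, st3, st4}.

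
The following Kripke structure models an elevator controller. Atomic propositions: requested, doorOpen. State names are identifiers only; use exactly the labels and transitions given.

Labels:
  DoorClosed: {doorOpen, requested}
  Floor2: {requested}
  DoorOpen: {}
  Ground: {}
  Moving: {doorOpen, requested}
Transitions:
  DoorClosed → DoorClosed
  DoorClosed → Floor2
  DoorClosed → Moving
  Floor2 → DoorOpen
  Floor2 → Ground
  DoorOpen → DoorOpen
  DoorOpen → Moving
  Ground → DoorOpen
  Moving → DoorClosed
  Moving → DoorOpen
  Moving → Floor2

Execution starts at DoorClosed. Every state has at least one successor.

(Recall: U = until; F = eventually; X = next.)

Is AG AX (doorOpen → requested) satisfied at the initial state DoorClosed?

Yes

States satisfying AX (doorOpen → requested): {DoorClosed, Floor2, DoorOpen, Ground, Moving}.
States satisfying AG AX (doorOpen → requested): {DoorClosed, Floor2, DoorOpen, Ground, Moving}.
Every state reachable from DoorClosed satisfies AX (doorOpen → requested).
DoorClosed ∈ Sat(AG AX (doorOpen → requested)).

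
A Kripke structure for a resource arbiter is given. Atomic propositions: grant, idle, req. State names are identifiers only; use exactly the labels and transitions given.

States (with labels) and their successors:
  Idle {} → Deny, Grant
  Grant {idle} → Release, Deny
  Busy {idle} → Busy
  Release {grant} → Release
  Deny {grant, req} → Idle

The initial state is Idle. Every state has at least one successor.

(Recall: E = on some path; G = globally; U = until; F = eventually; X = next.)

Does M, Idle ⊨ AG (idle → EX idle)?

States satisfying idle → EX idle: {Idle, Busy, Release, Deny}.
States satisfying AG (idle → EX idle): {Busy, Release}.
Grant is reachable from Idle and violates idle → EX idle, so AG fails at Idle.
Idle ∉ Sat(AG (idle → EX idle)).

Violated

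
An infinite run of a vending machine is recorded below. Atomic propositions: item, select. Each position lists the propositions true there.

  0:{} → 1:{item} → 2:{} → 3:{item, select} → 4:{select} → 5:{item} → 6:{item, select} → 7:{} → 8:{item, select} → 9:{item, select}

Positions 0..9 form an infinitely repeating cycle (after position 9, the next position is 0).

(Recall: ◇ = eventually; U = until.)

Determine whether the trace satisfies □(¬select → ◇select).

Holds

¬select → ◇select holds at every position 0..9, and those are all positions ever visited, so □(¬select → ◇select) holds.
Positions where ¬select holds: 0, 1, 2, 5, 7.
Check ◇select at each: 0→ok, 1→ok, 2→ok, 5→ok, 7→ok.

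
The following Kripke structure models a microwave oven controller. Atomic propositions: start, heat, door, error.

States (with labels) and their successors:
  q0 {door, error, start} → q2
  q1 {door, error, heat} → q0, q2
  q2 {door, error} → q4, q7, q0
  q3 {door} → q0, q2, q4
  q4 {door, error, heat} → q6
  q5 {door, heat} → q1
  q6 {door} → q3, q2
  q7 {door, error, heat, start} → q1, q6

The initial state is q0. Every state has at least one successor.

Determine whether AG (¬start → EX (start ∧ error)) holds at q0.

States satisfying ¬start → EX (start ∧ error): {q0, q1, q2, q3, q7}.
States satisfying AG (¬start → EX (start ∧ error)): ∅.
q4 is reachable from q0 and violates ¬start → EX (start ∧ error), so AG fails at q0.
q0 ∉ Sat(AG (¬start → EX (start ∧ error))).

Does not hold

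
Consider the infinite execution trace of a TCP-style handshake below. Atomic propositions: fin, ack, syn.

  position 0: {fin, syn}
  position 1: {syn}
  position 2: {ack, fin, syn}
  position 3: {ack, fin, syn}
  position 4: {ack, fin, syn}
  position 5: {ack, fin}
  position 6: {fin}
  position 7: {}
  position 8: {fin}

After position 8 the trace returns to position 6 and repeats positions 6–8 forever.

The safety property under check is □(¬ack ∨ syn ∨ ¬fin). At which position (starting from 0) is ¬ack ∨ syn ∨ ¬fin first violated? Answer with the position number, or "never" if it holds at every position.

5

Check ¬ack ∨ syn ∨ ¬fin at each position in order: 0 ✓, 1 ✓, 2 ✓, 3 ✓, 4 ✓.
At position 5 the labels are {ack, fin}, so ¬ack ∨ syn ∨ ¬fin is false there. This is the first violation.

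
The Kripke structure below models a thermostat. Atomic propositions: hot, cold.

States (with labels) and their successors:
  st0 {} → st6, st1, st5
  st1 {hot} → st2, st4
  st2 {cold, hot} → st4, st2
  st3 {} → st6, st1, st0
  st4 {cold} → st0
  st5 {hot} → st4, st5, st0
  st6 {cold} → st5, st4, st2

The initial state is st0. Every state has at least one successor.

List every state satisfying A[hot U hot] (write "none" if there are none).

{st1, st2, st5}

States satisfying hot: {st1, st2, st5}.
States satisfying A[hot U hot]: {st1, st2, st5}.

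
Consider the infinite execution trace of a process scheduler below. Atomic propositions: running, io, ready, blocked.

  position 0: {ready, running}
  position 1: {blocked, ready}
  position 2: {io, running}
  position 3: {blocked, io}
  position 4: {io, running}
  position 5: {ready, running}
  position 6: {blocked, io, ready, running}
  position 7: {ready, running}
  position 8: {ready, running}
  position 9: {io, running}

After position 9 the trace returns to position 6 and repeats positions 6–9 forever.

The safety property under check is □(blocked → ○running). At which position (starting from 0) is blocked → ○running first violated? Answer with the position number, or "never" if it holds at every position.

never

blocked → ○running holds at every position 0..9, and those are all the positions the trace ever visits, so the invariant □(blocked → ○running) is never violated.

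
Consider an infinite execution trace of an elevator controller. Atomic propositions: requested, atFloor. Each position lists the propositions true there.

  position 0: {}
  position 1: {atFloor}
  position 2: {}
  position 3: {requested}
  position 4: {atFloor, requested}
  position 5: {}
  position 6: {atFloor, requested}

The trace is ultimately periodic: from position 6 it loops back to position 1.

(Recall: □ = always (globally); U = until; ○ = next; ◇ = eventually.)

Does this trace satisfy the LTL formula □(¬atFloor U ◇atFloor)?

Satisfied

¬atFloor U ◇atFloor holds at every position 0..6, and those are all positions ever visited, so □(¬atFloor U ◇atFloor) holds.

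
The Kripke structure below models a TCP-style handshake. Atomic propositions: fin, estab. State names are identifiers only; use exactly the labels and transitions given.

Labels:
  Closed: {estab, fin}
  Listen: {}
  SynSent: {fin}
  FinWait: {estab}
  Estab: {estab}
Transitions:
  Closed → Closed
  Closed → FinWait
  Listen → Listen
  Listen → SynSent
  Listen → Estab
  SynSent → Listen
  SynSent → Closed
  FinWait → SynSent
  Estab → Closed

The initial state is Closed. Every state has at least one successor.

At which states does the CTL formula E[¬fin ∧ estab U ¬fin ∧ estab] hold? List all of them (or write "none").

{FinWait, Estab}

States satisfying ¬fin ∧ estab: {FinWait, Estab}.
States satisfying E[¬fin ∧ estab U ¬fin ∧ estab]: {FinWait, Estab}.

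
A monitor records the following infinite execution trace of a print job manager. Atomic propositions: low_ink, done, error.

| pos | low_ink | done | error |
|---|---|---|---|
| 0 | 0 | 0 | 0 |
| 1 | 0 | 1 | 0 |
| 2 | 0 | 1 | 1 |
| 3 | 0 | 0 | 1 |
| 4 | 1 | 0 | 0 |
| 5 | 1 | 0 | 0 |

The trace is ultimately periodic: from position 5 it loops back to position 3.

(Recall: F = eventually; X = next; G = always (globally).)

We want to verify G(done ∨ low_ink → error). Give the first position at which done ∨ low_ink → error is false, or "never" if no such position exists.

1

Check done ∨ low_ink → error at each position in order: 0 ✓.
At position 1 the labels are {done}, so done ∨ low_ink → error is false there. This is the first violation.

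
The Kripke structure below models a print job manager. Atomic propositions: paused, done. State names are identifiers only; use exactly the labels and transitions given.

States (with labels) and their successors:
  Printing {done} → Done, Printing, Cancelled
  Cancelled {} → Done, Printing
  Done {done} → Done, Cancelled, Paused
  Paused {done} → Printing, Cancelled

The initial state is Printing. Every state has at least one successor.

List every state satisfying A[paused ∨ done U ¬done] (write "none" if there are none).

States satisfying paused ∨ done: {Printing, Done, Paused}.
States satisfying ¬done: {Cancelled}.
States satisfying A[paused ∨ done U ¬done]: {Cancelled}.

{Cancelled}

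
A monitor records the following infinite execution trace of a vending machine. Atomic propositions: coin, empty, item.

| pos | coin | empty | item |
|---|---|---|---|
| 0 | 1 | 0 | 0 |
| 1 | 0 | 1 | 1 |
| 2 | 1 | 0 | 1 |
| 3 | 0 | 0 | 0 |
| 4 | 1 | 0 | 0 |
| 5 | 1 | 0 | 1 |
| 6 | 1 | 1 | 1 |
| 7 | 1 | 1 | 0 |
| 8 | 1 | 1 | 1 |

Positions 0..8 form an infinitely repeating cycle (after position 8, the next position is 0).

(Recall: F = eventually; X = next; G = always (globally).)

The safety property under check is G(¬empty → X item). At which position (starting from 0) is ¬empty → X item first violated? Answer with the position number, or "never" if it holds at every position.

2

Check ¬empty → X item at each position in order: 0 ✓, 1 ✓.
At position 2 the labels are {coin, item} and the next position 3 has {}, so ¬empty → X item is false there. This is the first violation.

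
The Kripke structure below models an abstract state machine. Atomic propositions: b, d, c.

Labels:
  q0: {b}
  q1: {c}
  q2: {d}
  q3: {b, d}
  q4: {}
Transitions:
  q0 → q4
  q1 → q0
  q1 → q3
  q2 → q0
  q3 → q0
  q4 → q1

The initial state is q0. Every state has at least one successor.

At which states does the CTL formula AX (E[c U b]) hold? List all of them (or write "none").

{q1, q2, q3, q4}

States satisfying E[c U b]: {q0, q1, q3}.
States satisfying AX (E[c U b]): {q1, q2, q3, q4}.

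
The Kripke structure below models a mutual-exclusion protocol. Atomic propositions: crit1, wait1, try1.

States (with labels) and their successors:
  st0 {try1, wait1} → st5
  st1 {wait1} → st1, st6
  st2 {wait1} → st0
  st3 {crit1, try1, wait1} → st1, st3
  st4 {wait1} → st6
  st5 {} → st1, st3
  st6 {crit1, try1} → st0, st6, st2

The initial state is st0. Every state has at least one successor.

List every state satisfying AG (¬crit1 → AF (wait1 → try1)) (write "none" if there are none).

States satisfying ¬crit1 → AF (wait1 → try1): {st0, st2, st3, st4, st5, st6}.
States satisfying AG (¬crit1 → AF (wait1 → try1)): ∅.

none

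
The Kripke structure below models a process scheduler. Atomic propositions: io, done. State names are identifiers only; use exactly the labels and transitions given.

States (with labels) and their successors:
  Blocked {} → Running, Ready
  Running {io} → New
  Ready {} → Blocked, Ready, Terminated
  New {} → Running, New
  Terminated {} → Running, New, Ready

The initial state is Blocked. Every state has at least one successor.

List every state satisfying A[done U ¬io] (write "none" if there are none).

{Blocked, Ready, New, Terminated}

States satisfying done: ∅.
States satisfying ¬io: {Blocked, Ready, New, Terminated}.
States satisfying A[done U ¬io]: {Blocked, Ready, New, Terminated}.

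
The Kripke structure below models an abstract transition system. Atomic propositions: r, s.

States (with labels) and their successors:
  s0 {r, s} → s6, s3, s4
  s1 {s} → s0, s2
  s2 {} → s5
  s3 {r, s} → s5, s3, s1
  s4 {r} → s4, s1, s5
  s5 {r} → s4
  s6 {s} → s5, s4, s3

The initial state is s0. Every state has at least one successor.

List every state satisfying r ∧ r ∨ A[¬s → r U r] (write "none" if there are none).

States satisfying r ∧ r: {s0, s3, s4, s5}.
States satisfying ¬s → r: {s0, s1, s3, s4, s5, s6}.
States satisfying r: {s0, s3, s4, s5}.
States satisfying A[¬s → r U r]: {s0, s3, s4, s5, s6}.
States satisfying r ∧ r ∨ A[¬s → r U r]: {s0, s3, s4, s5, s6}.

{s0, s3, s4, s5, s6}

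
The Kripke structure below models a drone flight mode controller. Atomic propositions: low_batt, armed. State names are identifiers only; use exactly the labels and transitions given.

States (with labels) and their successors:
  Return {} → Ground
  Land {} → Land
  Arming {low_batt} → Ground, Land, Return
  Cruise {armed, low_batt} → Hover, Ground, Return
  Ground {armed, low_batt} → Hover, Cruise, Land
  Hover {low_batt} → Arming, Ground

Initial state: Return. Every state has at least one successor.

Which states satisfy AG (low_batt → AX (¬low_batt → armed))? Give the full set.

States satisfying low_batt → AX (¬low_batt → armed): {Return, Land, Hover}.
States satisfying AG (low_batt → AX (¬low_batt → armed)): {Land}.

{Land}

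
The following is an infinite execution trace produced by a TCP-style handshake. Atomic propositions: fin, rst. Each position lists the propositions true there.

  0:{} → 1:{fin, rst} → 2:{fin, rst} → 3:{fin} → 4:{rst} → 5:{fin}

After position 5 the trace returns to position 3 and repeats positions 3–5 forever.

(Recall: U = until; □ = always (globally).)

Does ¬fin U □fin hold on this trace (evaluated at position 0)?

Violated

Walking from position 0: at position 1, □fin has not yet held and ¬fin fails, so ¬fin U □fin is false.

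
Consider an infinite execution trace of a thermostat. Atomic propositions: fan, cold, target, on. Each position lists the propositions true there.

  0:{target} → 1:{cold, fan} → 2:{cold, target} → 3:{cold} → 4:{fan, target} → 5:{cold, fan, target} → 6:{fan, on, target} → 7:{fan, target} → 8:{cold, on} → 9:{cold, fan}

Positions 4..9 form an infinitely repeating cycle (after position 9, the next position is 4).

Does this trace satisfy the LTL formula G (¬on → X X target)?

No

¬on → X X target must hold at every position from 0 onward. It fails at position 1, so G (¬on → X X target) is false.
Positions where ¬on holds: 0, 1, 2, 3, 4, 5, 7, 9.
Check X X target at each: 0→ok, 1→fails, 2→ok, 3→ok, 4→ok, 5→ok, 7→fails, 9→ok.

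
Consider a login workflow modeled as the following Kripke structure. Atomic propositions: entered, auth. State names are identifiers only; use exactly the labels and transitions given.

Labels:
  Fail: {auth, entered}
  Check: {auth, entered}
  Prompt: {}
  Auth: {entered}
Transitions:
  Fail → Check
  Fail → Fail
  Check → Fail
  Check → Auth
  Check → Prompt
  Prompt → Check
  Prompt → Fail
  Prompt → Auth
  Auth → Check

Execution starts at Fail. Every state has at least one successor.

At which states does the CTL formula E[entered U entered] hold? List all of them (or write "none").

States satisfying entered: {Fail, Check, Auth}.
States satisfying E[entered U entered]: {Fail, Check, Auth}.

{Fail, Check, Auth}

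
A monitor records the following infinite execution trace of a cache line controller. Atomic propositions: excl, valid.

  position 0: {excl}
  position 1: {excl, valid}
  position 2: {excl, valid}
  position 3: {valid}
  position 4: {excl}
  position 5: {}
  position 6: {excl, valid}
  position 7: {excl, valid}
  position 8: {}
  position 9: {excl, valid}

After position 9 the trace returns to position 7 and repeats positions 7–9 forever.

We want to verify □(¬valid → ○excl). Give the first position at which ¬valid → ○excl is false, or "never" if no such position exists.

4

Check ¬valid → ○excl at each position in order: 0 ✓, 1 ✓, 2 ✓, 3 ✓.
At position 4 the labels are {excl} and the next position 5 has {}, so ¬valid → ○excl is false there. This is the first violation.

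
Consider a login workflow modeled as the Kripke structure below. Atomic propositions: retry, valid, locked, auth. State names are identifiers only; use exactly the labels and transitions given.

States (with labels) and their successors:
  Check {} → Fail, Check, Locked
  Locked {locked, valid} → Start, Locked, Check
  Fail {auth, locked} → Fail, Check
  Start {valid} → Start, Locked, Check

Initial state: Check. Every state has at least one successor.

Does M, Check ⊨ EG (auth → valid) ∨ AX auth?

States satisfying auth → valid: {Check, Locked, Start}.
States satisfying EG (auth → valid): {Check, Locked, Start}.
States satisfying auth: {Fail}.
States satisfying AX auth: ∅.
States satisfying EG (auth → valid) ∨ AX auth: {Check, Locked, Start}.
Check ∈ Sat(EG (auth → valid) ∨ AX auth).

Satisfied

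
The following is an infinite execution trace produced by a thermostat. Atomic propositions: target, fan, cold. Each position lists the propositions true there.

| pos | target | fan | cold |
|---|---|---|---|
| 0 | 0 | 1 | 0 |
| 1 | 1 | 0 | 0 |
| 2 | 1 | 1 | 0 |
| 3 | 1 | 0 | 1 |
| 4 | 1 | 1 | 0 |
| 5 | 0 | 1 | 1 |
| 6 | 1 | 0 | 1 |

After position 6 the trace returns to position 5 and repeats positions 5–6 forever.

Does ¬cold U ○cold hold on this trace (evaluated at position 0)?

Walking from position 0: ○cold first holds at position 2, and ¬cold holds at every earlier position along the way, so ¬cold U ○cold holds.

Satisfied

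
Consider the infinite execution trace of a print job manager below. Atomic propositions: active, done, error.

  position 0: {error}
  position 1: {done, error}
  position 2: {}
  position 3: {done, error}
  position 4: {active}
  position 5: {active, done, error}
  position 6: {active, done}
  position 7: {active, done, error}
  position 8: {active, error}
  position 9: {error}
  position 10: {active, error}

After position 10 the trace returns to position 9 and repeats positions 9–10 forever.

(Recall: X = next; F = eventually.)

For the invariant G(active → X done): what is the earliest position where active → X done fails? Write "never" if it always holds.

Check active → X done at each position in order: 0 ✓, 1 ✓, 2 ✓, 3 ✓, 4 ✓, 5 ✓, 6 ✓.
At position 7 the labels are {active, done, error} and the next position 8 has {active, error}, so active → X done is false there. This is the first violation.

7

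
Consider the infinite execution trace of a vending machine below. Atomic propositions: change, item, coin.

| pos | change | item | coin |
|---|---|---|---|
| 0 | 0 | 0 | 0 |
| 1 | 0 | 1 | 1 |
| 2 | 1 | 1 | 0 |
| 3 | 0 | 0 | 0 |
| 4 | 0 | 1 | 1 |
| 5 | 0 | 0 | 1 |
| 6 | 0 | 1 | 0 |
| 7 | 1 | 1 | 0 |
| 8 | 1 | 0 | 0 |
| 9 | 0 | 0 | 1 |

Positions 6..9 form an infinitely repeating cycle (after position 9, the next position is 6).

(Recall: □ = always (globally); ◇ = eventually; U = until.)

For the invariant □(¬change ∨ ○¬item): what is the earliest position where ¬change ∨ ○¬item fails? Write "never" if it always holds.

never

¬change ∨ ○¬item holds at every position 0..9, and those are all the positions the trace ever visits, so the invariant □(¬change ∨ ○¬item) is never violated.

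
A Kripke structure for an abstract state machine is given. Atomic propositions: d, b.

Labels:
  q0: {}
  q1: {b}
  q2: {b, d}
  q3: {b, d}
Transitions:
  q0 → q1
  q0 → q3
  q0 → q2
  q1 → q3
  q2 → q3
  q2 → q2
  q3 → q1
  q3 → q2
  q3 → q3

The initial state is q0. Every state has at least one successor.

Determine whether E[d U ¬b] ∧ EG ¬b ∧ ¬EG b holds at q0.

Does not hold

States satisfying d: {q2, q3}.
States satisfying ¬b: {q0}.
States satisfying E[d U ¬b]: {q0}.
States satisfying EG ¬b: ∅.
States satisfying E[d U ¬b] ∧ EG ¬b: ∅.
States satisfying b: {q1, q2, q3}.
States satisfying EG b: {q1, q2, q3}.
States satisfying ¬EG b: {q0}.
States satisfying E[d U ¬b] ∧ EG ¬b ∧ ¬EG b: ∅.
q0 ∉ Sat(E[d U ¬b] ∧ EG ¬b ∧ ¬EG b).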